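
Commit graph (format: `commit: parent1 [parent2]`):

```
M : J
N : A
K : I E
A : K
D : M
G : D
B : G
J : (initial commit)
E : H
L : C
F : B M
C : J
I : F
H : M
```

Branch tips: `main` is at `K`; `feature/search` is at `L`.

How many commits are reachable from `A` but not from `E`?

7

Reachable from A: {A, B, D, E, F, G, H, I, J, K, M}.
Reachable from E: {E, H, J, M}.
In A's history but not E's: {A, B, D, F, G, I, K} — 7 commits.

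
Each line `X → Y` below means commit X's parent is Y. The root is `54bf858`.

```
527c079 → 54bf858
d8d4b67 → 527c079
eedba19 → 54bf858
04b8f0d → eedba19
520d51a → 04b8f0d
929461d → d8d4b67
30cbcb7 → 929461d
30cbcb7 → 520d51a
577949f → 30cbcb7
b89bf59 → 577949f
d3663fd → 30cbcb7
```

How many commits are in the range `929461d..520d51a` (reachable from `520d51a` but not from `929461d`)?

3

Reachable from 520d51a: {04b8f0d, 520d51a, 54bf858, eedba19}.
Reachable from 929461d: {527c079, 54bf858, 929461d, d8d4b67}.
In 520d51a's history but not 929461d's: {04b8f0d, 520d51a, eedba19} — 3 commits.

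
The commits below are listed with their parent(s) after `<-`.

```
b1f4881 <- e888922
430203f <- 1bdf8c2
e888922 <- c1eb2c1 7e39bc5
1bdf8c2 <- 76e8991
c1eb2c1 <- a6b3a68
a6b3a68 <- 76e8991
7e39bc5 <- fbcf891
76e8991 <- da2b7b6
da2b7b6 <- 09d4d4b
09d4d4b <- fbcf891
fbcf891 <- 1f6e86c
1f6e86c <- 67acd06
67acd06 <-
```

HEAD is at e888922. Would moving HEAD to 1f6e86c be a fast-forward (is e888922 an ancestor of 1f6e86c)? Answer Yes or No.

No

A fast-forward from e888922 to 1f6e86c is possible iff e888922 is an ancestor of 1f6e86c.
Ancestors of 1f6e86c: {1f6e86c, 67acd06}.
e888922 is not among them, so fast-forward is not possible.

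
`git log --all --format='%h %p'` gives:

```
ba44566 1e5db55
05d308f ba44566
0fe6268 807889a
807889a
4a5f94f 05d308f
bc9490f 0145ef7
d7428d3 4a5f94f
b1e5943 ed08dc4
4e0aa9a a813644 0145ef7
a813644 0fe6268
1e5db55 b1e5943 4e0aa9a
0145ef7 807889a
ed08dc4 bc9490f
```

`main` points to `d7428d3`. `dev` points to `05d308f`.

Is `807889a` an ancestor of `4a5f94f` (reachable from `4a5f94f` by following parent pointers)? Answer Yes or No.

Yes

Ancestors of 4a5f94f (commits reachable by following parents): {0145ef7, 05d308f, 0fe6268, 1e5db55, 4a5f94f, 4e0aa9a, 807889a, a813644, b1e5943, ba44566, bc9490f, ed08dc4}.
807889a is in that set, so it is an ancestor of 4a5f94f.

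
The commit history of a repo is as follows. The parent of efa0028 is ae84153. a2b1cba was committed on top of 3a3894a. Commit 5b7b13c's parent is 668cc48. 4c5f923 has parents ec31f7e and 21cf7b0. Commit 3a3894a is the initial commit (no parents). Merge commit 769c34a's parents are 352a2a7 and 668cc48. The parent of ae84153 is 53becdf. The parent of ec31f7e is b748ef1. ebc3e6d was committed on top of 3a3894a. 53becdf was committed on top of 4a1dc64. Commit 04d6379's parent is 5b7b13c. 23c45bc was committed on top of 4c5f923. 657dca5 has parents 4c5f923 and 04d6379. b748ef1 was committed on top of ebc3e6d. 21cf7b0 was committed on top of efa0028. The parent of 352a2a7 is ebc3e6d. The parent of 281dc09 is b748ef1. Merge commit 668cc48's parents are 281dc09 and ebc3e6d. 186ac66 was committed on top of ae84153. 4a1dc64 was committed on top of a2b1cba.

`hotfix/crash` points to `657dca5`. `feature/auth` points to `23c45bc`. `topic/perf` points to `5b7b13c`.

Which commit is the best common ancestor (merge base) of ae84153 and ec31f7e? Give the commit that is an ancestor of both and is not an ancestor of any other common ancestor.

3a3894a

Ancestors of ae84153: {3a3894a, 4a1dc64, 53becdf, a2b1cba, ae84153}.
Ancestors of ec31f7e: {3a3894a, b748ef1, ebc3e6d, ec31f7e}.
Common ancestors: {3a3894a}.
The only common ancestor is 3a3894a, so it is the merge base.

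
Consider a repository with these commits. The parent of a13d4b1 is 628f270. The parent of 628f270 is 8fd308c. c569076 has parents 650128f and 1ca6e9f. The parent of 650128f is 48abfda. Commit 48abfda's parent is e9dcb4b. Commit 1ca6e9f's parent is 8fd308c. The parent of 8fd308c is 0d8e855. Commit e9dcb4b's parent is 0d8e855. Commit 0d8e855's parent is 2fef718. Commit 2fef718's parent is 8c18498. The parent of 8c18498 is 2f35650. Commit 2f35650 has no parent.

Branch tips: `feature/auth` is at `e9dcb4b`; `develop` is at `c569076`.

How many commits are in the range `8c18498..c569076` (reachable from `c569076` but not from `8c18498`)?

8

Reachable from c569076: {0d8e855, 1ca6e9f, 2f35650, 2fef718, 48abfda, 650128f, 8c18498, 8fd308c, c569076, e9dcb4b}.
Reachable from 8c18498: {2f35650, 8c18498}.
In c569076's history but not 8c18498's: {0d8e855, 1ca6e9f, 2fef718, 48abfda, 650128f, 8fd308c, c569076, e9dcb4b} — 8 commits.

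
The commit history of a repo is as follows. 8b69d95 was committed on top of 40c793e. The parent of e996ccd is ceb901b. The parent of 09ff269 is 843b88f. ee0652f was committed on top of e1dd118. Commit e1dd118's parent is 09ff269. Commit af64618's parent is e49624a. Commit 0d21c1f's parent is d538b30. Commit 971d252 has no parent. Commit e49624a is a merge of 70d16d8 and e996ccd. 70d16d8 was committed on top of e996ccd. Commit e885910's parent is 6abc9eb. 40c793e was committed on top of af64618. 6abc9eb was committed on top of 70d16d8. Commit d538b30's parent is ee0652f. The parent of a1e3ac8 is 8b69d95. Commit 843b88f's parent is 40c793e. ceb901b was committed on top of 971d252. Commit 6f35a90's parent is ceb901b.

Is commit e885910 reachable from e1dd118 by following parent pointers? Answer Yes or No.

Ancestors of e1dd118: {09ff269, 40c793e, 70d16d8, 843b88f, 971d252, af64618, ceb901b, e1dd118, e49624a, e996ccd}.
e885910 is not in that set, so it is not an ancestor of e1dd118.

No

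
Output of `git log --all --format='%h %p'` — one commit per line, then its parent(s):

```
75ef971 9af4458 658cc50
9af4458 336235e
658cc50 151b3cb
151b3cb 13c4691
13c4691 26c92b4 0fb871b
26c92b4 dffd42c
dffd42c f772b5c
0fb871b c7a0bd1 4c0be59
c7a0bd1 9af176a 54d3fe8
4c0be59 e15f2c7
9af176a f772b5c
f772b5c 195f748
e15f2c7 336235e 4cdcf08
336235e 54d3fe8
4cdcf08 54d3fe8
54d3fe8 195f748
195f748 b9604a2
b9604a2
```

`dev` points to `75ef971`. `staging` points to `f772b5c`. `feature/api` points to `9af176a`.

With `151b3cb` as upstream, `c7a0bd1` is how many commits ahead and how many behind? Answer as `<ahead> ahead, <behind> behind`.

0 ahead, 9 behind

Reachable from c7a0bd1: {195f748, 54d3fe8, 9af176a, b9604a2, c7a0bd1, f772b5c}.
Reachable from 151b3cb: {0fb871b, 13c4691, 151b3cb, 195f748, 26c92b4, 336235e, 4c0be59, 4cdcf08, 54d3fe8, 9af176a, b9604a2, c7a0bd1, dffd42c, e15f2c7, f772b5c}.
Only in c7a0bd1's history (ahead): {} — 0.
Only in 151b3cb's history (behind): {0fb871b, 13c4691, 151b3cb, 26c92b4, 336235e, 4c0be59, 4cdcf08, dffd42c, e15f2c7} — 9.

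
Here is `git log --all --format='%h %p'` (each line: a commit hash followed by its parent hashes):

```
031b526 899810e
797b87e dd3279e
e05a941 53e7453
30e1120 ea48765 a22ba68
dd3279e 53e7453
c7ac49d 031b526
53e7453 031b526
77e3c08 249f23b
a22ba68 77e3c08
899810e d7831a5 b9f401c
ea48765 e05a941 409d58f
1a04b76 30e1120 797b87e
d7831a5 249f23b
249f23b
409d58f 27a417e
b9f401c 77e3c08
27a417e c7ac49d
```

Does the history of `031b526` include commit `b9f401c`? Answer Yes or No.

Ancestors of 031b526 (commits reachable by following parents): {031b526, 249f23b, 77e3c08, 899810e, b9f401c, d7831a5}.
b9f401c is in that set, so it is an ancestor of 031b526.

Yes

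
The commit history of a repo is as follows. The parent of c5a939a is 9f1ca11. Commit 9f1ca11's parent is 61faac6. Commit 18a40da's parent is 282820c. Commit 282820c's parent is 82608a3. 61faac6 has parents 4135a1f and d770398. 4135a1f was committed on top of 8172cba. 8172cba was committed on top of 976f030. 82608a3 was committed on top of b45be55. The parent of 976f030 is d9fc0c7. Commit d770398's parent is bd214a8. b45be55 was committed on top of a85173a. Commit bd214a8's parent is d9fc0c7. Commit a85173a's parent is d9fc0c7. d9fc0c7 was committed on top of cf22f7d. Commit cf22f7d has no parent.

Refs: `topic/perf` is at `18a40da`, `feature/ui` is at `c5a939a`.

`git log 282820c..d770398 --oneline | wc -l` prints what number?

Reachable from d770398: {bd214a8, cf22f7d, d770398, d9fc0c7}.
Reachable from 282820c: {282820c, 82608a3, a85173a, b45be55, cf22f7d, d9fc0c7}.
In d770398's history but not 282820c's: {bd214a8, d770398} — 2 commits.

2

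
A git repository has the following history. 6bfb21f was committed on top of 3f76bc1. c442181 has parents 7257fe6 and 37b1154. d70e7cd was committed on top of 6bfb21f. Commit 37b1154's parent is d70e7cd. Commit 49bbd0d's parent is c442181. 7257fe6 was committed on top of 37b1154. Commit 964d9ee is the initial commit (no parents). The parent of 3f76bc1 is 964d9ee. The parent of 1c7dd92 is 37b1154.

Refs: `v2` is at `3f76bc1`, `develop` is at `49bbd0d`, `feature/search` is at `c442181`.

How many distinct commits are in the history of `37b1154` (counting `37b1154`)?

5

Walking parent pointers from 37b1154: reachable set = {37b1154, 3f76bc1, 6bfb21f, 964d9ee, d70e7cd}.
That is 5 commits.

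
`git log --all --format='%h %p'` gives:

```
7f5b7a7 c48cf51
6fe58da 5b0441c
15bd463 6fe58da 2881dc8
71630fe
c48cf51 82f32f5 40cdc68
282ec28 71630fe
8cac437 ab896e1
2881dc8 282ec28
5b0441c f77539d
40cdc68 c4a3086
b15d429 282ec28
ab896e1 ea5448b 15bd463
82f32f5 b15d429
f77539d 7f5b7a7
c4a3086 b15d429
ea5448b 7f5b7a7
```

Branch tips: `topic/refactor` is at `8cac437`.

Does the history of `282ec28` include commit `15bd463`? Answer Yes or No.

No

Ancestors of 282ec28: {282ec28, 71630fe}.
15bd463 is not in that set, so it is not an ancestor of 282ec28.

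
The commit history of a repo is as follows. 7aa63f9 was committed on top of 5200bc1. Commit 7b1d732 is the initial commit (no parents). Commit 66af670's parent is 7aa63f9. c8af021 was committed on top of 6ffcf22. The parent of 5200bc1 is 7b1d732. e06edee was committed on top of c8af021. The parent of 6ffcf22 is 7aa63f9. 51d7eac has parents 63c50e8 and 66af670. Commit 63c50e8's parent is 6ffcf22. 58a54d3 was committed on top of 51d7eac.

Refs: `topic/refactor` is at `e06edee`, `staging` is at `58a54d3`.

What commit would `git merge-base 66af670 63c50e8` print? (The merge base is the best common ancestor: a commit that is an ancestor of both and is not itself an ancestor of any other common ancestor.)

7aa63f9

Ancestors of 66af670: {5200bc1, 66af670, 7aa63f9, 7b1d732}.
Ancestors of 63c50e8: {5200bc1, 63c50e8, 6ffcf22, 7aa63f9, 7b1d732}.
Common ancestors: {5200bc1, 7aa63f9, 7b1d732}.
Among these, 7aa63f9 is not an ancestor of any other common ancestor — it is the merge base.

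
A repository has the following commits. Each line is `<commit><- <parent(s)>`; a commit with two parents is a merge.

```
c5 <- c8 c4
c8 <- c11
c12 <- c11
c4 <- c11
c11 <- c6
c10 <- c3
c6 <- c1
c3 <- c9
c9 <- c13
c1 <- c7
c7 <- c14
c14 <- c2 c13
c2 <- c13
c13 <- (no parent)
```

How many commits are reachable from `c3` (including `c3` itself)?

3

Walking parent pointers from c3: reachable set = {c13, c3, c9}.
That is 3 commits.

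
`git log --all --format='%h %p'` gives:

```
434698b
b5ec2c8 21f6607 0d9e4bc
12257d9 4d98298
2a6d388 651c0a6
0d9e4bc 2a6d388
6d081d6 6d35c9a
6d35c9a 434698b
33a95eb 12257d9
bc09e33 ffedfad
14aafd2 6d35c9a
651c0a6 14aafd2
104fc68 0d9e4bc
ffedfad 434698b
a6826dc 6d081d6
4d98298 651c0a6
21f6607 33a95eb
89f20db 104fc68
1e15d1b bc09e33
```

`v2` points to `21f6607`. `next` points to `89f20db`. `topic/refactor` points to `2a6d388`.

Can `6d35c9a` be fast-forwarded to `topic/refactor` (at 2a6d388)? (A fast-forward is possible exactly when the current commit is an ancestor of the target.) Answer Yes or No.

A fast-forward from 6d35c9a to 2a6d388 is possible iff 6d35c9a is an ancestor of 2a6d388.
Ancestors of 2a6d388: {14aafd2, 2a6d388, 434698b, 651c0a6, 6d35c9a}.
6d35c9a is among them, so fast-forward is possible.

Yes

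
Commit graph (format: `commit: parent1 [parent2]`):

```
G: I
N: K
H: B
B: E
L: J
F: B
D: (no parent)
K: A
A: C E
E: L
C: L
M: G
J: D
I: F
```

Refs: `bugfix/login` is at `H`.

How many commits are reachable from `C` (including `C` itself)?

Walking parent pointers from C: reachable set = {C, D, J, L}.
That is 4 commits.

4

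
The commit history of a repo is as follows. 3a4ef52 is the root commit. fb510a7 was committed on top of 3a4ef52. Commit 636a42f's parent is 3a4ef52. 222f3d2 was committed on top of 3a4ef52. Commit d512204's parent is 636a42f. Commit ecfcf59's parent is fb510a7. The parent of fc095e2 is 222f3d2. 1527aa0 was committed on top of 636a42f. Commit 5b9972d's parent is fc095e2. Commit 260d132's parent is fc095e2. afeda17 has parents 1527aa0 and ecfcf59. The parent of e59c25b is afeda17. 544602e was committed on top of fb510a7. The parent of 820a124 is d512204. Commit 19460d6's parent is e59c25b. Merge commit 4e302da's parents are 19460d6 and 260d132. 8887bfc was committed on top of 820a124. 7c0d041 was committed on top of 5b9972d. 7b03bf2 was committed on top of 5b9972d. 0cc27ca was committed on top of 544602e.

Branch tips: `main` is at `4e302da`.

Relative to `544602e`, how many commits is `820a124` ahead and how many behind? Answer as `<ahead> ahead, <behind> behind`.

Reachable from 820a124: {3a4ef52, 636a42f, 820a124, d512204}.
Reachable from 544602e: {3a4ef52, 544602e, fb510a7}.
Only in 820a124's history (ahead): {636a42f, 820a124, d512204} — 3.
Only in 544602e's history (behind): {544602e, fb510a7} — 2.

3 ahead, 2 behind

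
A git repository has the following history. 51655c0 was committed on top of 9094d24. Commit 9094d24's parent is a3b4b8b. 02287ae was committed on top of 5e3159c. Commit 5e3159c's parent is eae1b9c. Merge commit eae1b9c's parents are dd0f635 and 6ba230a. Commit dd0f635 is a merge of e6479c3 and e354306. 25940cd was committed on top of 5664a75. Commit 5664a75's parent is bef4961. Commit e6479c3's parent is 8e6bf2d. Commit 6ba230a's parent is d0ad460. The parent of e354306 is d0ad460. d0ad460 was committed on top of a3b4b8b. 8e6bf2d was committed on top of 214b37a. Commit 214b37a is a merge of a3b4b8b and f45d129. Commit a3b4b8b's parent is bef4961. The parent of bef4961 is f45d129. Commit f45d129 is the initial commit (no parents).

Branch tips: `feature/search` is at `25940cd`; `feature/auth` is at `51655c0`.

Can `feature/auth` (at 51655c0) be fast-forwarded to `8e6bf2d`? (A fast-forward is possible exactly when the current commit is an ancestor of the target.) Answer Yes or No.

A fast-forward from 51655c0 to 8e6bf2d is possible iff 51655c0 is an ancestor of 8e6bf2d.
Ancestors of 8e6bf2d: {214b37a, 8e6bf2d, a3b4b8b, bef4961, f45d129}.
51655c0 is not among them, so fast-forward is not possible.

No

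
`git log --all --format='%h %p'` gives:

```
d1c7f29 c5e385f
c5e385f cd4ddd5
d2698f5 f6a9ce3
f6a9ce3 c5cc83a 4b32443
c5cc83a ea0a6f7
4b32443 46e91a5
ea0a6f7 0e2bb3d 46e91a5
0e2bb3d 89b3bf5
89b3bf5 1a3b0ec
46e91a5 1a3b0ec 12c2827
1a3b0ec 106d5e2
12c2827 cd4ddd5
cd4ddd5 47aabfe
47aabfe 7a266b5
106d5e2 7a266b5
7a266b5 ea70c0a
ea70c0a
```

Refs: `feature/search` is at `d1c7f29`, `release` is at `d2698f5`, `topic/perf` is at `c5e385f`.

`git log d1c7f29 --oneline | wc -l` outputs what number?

6

Walking parent pointers from d1c7f29: reachable set = {47aabfe, 7a266b5, c5e385f, cd4ddd5, d1c7f29, ea70c0a}.
That is 6 commits.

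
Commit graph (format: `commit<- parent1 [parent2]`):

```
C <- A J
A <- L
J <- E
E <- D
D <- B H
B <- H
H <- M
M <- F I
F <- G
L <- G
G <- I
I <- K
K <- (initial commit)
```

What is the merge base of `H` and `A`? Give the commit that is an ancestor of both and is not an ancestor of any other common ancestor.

G

Ancestors of H: {F, G, H, I, K, M}.
Ancestors of A: {A, G, I, K, L}.
Common ancestors: {G, I, K}.
Among these, G is not an ancestor of any other common ancestor — it is the merge base.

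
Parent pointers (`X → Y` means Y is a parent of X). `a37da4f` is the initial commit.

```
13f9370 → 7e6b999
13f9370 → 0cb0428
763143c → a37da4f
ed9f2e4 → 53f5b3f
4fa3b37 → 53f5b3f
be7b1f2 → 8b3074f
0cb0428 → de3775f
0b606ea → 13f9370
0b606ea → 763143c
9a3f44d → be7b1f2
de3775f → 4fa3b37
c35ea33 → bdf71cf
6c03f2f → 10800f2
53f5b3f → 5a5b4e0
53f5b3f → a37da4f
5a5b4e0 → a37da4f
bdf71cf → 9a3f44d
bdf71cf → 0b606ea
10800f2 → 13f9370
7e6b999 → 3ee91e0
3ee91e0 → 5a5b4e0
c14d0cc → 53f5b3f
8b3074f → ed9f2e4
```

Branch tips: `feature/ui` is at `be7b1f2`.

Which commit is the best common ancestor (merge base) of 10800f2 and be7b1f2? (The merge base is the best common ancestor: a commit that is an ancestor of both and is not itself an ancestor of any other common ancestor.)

53f5b3f

Ancestors of 10800f2: {0cb0428, 10800f2, 13f9370, 3ee91e0, 4fa3b37, 53f5b3f, 5a5b4e0, 7e6b999, a37da4f, de3775f}.
Ancestors of be7b1f2: {53f5b3f, 5a5b4e0, 8b3074f, a37da4f, be7b1f2, ed9f2e4}.
Common ancestors: {53f5b3f, 5a5b4e0, a37da4f}.
Among these, 53f5b3f is not an ancestor of any other common ancestor — it is the merge base.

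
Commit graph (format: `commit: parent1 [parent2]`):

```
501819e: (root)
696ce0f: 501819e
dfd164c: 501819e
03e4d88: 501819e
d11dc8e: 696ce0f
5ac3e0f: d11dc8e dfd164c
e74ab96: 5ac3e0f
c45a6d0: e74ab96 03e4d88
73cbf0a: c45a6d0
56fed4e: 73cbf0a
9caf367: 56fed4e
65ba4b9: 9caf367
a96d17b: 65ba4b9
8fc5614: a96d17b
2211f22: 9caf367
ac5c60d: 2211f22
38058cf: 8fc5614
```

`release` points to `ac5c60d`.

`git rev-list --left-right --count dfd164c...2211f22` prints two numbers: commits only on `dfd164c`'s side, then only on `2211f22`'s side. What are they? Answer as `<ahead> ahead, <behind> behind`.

Reachable from dfd164c: {501819e, dfd164c}.
Reachable from 2211f22: {03e4d88, 2211f22, 501819e, 56fed4e, 5ac3e0f, 696ce0f, 73cbf0a, 9caf367, c45a6d0, d11dc8e, dfd164c, e74ab96}.
Only in dfd164c's history (ahead): {} — 0.
Only in 2211f22's history (behind): {03e4d88, 2211f22, 56fed4e, 5ac3e0f, 696ce0f, 73cbf0a, 9caf367, c45a6d0, d11dc8e, e74ab96} — 10.

0 ahead, 10 behind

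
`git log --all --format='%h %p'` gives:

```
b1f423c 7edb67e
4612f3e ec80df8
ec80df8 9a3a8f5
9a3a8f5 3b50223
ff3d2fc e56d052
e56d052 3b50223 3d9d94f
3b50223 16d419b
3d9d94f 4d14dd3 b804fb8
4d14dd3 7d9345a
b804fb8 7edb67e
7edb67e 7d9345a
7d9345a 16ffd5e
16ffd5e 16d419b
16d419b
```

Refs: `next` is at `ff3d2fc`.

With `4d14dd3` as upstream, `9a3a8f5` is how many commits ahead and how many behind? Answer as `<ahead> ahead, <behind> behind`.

2 ahead, 3 behind

Reachable from 9a3a8f5: {16d419b, 3b50223, 9a3a8f5}.
Reachable from 4d14dd3: {16d419b, 16ffd5e, 4d14dd3, 7d9345a}.
Only in 9a3a8f5's history (ahead): {3b50223, 9a3a8f5} — 2.
Only in 4d14dd3's history (behind): {16ffd5e, 4d14dd3, 7d9345a} — 3.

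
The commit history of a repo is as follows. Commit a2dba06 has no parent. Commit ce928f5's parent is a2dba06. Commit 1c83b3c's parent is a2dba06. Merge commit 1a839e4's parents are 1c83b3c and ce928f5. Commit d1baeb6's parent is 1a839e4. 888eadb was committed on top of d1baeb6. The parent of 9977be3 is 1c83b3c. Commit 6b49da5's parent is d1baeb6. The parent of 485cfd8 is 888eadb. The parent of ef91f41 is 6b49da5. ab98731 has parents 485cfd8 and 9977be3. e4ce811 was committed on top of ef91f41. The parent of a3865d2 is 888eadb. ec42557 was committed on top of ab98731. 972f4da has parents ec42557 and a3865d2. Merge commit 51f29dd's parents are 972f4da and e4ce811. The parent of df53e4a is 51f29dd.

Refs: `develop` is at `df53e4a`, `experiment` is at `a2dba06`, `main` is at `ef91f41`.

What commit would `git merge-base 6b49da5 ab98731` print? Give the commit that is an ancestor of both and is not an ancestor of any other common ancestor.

d1baeb6

Ancestors of 6b49da5: {1a839e4, 1c83b3c, 6b49da5, a2dba06, ce928f5, d1baeb6}.
Ancestors of ab98731: {1a839e4, 1c83b3c, 485cfd8, 888eadb, 9977be3, a2dba06, ab98731, ce928f5, d1baeb6}.
Common ancestors: {1a839e4, 1c83b3c, a2dba06, ce928f5, d1baeb6}.
Among these, d1baeb6 is not an ancestor of any other common ancestor — it is the merge base.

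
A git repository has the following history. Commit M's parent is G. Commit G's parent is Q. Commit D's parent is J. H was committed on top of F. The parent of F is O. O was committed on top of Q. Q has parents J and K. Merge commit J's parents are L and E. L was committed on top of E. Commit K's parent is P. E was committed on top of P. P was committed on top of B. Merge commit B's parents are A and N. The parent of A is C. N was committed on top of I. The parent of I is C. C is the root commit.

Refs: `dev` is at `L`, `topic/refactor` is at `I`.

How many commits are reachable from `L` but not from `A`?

6

Reachable from L: {A, B, C, E, I, L, N, P}.
Reachable from A: {A, C}.
In L's history but not A's: {B, E, I, L, N, P} — 6 commits.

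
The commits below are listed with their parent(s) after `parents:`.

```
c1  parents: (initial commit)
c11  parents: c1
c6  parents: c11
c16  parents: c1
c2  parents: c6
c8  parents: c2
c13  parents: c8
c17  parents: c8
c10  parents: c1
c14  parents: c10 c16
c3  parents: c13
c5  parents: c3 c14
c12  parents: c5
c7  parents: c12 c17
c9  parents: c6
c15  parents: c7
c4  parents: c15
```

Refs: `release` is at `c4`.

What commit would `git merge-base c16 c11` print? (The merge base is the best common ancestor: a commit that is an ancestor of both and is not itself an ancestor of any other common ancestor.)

c1

Ancestors of c16: {c1, c16}.
Ancestors of c11: {c1, c11}.
Common ancestors: {c1}.
The only common ancestor is c1, so it is the merge base.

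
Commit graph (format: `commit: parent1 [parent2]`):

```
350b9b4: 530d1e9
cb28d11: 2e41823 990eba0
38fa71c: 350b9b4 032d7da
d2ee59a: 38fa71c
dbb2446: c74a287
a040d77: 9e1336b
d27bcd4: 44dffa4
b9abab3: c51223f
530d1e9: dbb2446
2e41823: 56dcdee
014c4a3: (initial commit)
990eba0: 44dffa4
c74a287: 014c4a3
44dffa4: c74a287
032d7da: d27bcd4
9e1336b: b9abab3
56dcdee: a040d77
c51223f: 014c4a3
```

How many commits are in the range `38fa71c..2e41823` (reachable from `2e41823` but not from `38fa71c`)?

6

Reachable from 2e41823: {014c4a3, 2e41823, 56dcdee, 9e1336b, a040d77, b9abab3, c51223f}.
Reachable from 38fa71c: {014c4a3, 032d7da, 350b9b4, 38fa71c, 44dffa4, 530d1e9, c74a287, d27bcd4, dbb2446}.
In 2e41823's history but not 38fa71c's: {2e41823, 56dcdee, 9e1336b, a040d77, b9abab3, c51223f} — 6 commits.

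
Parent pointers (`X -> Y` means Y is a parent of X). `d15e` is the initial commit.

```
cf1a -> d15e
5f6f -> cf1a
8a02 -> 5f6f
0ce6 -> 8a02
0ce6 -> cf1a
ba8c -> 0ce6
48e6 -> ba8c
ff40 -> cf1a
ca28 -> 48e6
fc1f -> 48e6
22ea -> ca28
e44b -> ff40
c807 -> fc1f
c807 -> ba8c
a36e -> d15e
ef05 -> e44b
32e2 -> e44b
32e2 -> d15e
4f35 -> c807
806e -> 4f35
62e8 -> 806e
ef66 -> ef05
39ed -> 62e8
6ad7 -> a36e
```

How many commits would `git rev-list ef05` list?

Walking parent pointers from ef05: reachable set = {cf1a, d15e, e44b, ef05, ff40}.
That is 5 commits.

5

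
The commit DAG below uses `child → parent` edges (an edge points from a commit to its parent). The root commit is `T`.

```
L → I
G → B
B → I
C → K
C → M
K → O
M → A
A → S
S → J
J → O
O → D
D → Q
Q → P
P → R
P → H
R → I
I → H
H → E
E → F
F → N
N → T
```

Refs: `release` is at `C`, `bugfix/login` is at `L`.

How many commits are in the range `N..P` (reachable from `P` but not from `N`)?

Reachable from P: {E, F, H, I, N, P, R, T}.
Reachable from N: {N, T}.
In P's history but not N's: {E, F, H, I, P, R} — 6 commits.

6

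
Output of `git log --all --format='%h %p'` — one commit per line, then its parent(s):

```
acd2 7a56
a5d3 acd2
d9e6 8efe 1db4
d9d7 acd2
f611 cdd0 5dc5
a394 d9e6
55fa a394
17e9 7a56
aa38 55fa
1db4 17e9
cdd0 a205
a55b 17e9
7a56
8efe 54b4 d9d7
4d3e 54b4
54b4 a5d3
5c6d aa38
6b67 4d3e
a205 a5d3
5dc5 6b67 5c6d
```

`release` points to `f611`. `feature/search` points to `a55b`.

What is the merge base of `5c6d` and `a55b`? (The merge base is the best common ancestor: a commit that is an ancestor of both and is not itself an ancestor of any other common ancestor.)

17e9

Ancestors of 5c6d: {17e9, 1db4, 54b4, 55fa, 5c6d, 7a56, 8efe, a394, a5d3, aa38, acd2, d9d7, d9e6}.
Ancestors of a55b: {17e9, 7a56, a55b}.
Common ancestors: {17e9, 7a56}.
Among these, 17e9 is not an ancestor of any other common ancestor — it is the merge base.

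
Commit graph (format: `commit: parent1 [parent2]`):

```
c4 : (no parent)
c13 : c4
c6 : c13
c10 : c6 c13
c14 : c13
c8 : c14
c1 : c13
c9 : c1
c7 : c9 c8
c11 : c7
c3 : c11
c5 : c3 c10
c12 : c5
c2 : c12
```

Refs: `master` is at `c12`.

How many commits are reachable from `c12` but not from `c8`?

Reachable from c12: {c1, c10, c11, c12, c13, c14, c3, c4, c5, c6, c7, c8, c9}.
Reachable from c8: {c13, c14, c4, c8}.
In c12's history but not c8's: {c1, c10, c11, c12, c3, c5, c6, c7, c9} — 9 commits.

9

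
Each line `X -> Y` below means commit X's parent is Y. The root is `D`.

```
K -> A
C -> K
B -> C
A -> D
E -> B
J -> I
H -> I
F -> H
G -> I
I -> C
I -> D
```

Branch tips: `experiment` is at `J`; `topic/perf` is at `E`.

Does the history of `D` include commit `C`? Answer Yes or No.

No

Ancestors of D: {D}.
C is not in that set, so it is not an ancestor of D.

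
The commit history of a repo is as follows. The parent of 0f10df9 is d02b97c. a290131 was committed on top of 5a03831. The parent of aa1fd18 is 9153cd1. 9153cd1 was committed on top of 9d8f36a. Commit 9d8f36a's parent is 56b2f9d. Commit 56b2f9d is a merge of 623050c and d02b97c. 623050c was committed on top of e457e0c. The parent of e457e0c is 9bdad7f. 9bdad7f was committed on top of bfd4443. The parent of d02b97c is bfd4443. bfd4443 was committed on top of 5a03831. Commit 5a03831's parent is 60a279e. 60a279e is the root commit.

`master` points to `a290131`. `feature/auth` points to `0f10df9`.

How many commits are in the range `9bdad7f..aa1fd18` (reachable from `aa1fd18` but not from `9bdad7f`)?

7

Reachable from aa1fd18: {56b2f9d, 5a03831, 60a279e, 623050c, 9153cd1, 9bdad7f, 9d8f36a, aa1fd18, bfd4443, d02b97c, e457e0c}.
Reachable from 9bdad7f: {5a03831, 60a279e, 9bdad7f, bfd4443}.
In aa1fd18's history but not 9bdad7f's: {56b2f9d, 623050c, 9153cd1, 9d8f36a, aa1fd18, d02b97c, e457e0c} — 7 commits.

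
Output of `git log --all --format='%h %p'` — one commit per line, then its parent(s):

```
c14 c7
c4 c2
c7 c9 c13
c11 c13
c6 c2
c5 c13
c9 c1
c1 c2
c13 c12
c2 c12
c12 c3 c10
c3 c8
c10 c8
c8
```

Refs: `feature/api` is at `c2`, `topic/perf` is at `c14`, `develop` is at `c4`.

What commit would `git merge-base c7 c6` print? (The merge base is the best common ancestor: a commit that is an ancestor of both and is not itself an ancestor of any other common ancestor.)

c2

Ancestors of c7: {c1, c10, c12, c13, c2, c3, c7, c8, c9}.
Ancestors of c6: {c10, c12, c2, c3, c6, c8}.
Common ancestors: {c10, c12, c2, c3, c8}.
Among these, c2 is not an ancestor of any other common ancestor — it is the merge base.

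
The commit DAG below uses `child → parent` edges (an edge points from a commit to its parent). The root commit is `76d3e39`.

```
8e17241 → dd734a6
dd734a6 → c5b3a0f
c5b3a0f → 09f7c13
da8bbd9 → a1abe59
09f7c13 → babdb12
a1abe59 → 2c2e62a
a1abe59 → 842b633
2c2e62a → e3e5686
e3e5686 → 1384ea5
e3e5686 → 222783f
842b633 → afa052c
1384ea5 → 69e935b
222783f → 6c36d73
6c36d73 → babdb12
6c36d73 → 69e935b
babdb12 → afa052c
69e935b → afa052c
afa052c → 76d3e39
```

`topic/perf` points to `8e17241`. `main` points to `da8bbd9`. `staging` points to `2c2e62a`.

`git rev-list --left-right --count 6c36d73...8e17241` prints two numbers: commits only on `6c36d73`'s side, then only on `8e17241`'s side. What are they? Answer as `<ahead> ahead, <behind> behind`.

Reachable from 6c36d73: {69e935b, 6c36d73, 76d3e39, afa052c, babdb12}.
Reachable from 8e17241: {09f7c13, 76d3e39, 8e17241, afa052c, babdb12, c5b3a0f, dd734a6}.
Only in 6c36d73's history (ahead): {69e935b, 6c36d73} — 2.
Only in 8e17241's history (behind): {09f7c13, 8e17241, c5b3a0f, dd734a6} — 4.

2 ahead, 4 behind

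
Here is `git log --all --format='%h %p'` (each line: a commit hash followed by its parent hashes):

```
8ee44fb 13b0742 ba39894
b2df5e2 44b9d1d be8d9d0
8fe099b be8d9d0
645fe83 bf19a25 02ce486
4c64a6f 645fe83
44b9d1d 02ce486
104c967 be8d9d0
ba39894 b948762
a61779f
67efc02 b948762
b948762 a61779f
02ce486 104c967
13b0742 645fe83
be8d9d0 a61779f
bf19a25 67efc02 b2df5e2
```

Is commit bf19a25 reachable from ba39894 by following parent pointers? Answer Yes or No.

Ancestors of ba39894: {a61779f, b948762, ba39894}.
bf19a25 is not in that set, so it is not an ancestor of ba39894.

No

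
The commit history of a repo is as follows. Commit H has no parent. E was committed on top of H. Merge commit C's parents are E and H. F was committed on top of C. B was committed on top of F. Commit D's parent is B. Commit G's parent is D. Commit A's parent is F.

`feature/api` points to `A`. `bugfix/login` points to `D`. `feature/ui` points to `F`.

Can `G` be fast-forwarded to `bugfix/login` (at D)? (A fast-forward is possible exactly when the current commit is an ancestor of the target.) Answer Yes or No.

No

A fast-forward from G to D is possible iff G is an ancestor of D.
Ancestors of D: {B, C, D, E, F, H}.
G is not among them, so fast-forward is not possible.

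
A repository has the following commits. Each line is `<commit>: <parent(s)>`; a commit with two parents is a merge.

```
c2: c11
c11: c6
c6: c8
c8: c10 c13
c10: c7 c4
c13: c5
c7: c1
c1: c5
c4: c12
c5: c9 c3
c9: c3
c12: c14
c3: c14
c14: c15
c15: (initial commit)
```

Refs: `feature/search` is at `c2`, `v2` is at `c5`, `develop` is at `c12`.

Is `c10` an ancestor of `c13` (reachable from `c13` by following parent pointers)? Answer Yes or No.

No

Ancestors of c13: {c13, c14, c15, c3, c5, c9}.
c10 is not in that set, so it is not an ancestor of c13.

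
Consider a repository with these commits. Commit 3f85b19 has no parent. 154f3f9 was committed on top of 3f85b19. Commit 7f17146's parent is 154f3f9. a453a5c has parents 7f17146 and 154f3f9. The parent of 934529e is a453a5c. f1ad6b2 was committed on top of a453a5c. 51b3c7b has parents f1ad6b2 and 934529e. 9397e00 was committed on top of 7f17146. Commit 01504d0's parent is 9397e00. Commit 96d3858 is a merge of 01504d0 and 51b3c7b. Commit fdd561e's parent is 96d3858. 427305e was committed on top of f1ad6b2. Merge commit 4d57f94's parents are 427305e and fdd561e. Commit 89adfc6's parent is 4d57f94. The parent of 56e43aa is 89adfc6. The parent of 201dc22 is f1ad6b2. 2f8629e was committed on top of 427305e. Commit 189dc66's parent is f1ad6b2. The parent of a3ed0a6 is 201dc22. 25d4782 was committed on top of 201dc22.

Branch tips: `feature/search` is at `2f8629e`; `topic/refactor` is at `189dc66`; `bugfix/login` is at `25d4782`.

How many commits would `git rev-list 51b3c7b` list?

Walking parent pointers from 51b3c7b: reachable set = {154f3f9, 3f85b19, 51b3c7b, 7f17146, 934529e, a453a5c, f1ad6b2}.
That is 7 commits.

7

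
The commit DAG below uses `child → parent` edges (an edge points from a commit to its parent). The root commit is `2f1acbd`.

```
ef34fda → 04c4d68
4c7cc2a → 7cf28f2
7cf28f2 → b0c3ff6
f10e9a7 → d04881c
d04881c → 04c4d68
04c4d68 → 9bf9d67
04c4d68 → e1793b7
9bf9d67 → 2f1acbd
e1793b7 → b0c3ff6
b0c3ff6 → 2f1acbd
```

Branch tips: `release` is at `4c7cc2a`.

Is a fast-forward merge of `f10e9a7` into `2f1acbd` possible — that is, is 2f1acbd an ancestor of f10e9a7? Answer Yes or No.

A fast-forward from 2f1acbd to f10e9a7 is possible iff 2f1acbd is an ancestor of f10e9a7.
Ancestors of f10e9a7: {04c4d68, 2f1acbd, 9bf9d67, b0c3ff6, d04881c, e1793b7, f10e9a7}.
2f1acbd is among them, so fast-forward is possible.

Yes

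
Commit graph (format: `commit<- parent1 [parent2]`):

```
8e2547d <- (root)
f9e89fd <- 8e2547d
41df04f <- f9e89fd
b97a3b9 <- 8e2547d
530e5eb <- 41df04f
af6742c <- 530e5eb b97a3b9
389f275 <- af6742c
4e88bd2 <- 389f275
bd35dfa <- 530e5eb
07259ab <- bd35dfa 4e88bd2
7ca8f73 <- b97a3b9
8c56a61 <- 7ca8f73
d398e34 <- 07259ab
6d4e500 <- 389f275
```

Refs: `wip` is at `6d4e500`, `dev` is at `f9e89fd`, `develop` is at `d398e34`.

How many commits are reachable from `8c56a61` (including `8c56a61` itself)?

Walking parent pointers from 8c56a61: reachable set = {7ca8f73, 8c56a61, 8e2547d, b97a3b9}.
That is 4 commits.

4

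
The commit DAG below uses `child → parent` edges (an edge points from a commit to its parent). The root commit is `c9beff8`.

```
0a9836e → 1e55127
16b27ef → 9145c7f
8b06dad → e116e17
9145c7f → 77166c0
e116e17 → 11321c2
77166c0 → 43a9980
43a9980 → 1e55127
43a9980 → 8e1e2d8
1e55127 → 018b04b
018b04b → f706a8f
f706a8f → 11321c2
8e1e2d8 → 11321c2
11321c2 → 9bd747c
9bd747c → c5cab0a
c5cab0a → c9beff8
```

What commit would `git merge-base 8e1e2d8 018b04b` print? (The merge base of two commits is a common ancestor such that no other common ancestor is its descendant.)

Ancestors of 8e1e2d8: {11321c2, 8e1e2d8, 9bd747c, c5cab0a, c9beff8}.
Ancestors of 018b04b: {018b04b, 11321c2, 9bd747c, c5cab0a, c9beff8, f706a8f}.
Common ancestors: {11321c2, 9bd747c, c5cab0a, c9beff8}.
Among these, 11321c2 is not an ancestor of any other common ancestor — it is the merge base.

11321c2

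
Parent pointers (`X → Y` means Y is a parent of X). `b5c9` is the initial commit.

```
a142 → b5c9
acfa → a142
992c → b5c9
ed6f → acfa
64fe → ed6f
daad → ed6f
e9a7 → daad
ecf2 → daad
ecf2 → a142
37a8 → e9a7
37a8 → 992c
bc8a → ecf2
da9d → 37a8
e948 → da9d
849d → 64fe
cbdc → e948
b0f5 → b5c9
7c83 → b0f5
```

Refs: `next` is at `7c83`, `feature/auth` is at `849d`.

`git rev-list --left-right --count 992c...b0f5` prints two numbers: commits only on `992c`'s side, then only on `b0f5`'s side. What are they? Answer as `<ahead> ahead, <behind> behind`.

1 ahead, 1 behind

Reachable from 992c: {992c, b5c9}.
Reachable from b0f5: {b0f5, b5c9}.
Only in 992c's history (ahead): {992c} — 1.
Only in b0f5's history (behind): {b0f5} — 1.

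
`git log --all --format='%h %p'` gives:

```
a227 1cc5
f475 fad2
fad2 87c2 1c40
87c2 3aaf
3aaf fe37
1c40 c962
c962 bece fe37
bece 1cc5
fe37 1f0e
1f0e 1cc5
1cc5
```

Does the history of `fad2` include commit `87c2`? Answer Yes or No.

Yes

Ancestors of fad2 (commits reachable by following parents): {1c40, 1cc5, 1f0e, 3aaf, 87c2, bece, c962, fad2, fe37}.
87c2 is in that set, so it is an ancestor of fad2.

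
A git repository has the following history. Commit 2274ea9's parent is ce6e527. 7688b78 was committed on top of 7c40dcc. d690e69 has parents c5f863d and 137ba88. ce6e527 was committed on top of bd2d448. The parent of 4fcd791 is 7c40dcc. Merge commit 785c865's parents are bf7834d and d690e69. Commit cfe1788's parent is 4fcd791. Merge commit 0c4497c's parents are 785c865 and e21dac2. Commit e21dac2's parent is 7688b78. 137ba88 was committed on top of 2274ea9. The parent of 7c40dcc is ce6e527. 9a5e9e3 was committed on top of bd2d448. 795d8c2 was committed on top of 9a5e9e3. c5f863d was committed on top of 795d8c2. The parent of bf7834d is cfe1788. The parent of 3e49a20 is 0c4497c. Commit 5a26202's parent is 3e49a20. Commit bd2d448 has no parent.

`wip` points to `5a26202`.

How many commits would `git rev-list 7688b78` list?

4

Walking parent pointers from 7688b78: reachable set = {7688b78, 7c40dcc, bd2d448, ce6e527}.
That is 4 commits.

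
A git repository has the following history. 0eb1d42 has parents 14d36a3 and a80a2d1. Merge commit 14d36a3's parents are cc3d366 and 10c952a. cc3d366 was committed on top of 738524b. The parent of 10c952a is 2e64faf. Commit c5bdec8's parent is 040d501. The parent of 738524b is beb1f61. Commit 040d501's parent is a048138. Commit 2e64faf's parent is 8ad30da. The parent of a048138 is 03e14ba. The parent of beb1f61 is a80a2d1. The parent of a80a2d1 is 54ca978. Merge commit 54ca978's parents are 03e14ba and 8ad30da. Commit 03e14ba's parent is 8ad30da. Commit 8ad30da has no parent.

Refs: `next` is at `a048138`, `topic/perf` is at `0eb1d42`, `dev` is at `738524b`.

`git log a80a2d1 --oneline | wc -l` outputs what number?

Walking parent pointers from a80a2d1: reachable set = {03e14ba, 54ca978, 8ad30da, a80a2d1}.
That is 4 commits.

4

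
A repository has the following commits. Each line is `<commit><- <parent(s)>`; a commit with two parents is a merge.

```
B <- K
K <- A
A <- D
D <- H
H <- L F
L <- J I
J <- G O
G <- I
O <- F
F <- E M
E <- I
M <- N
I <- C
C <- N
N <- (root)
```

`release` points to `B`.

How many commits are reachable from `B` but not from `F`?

9

Reachable from B: {A, B, C, D, E, F, G, H, I, J, K, L, M, N, O}.
Reachable from F: {C, E, F, I, M, N}.
In B's history but not F's: {A, B, D, G, H, J, K, L, O} — 9 commits.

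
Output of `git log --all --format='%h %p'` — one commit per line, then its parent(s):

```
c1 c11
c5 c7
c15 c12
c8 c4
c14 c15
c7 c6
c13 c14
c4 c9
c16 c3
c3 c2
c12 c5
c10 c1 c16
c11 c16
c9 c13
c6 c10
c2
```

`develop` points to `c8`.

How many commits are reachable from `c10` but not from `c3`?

Reachable from c10: {c1, c10, c11, c16, c2, c3}.
Reachable from c3: {c2, c3}.
In c10's history but not c3's: {c1, c10, c11, c16} — 4 commits.

4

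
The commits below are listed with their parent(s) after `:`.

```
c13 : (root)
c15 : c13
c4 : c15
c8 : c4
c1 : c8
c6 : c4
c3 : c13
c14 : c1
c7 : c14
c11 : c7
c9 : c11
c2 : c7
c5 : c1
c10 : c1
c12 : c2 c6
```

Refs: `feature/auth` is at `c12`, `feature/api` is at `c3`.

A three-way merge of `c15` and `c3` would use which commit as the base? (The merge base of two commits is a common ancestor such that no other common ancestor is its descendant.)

Ancestors of c15: {c13, c15}.
Ancestors of c3: {c13, c3}.
Common ancestors: {c13}.
The only common ancestor is c13, so it is the merge base.

c13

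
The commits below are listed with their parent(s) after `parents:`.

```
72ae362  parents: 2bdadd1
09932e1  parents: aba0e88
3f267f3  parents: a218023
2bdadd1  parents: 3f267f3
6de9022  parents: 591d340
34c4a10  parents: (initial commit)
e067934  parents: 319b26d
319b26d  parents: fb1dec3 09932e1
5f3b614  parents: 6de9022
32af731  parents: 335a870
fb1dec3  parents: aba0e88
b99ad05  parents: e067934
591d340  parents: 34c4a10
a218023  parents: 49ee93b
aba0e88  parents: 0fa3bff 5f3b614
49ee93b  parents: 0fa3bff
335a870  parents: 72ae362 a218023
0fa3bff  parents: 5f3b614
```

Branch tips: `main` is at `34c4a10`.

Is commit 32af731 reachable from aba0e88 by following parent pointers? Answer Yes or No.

No

Ancestors of aba0e88: {0fa3bff, 34c4a10, 591d340, 5f3b614, 6de9022, aba0e88}.
32af731 is not in that set, so it is not an ancestor of aba0e88.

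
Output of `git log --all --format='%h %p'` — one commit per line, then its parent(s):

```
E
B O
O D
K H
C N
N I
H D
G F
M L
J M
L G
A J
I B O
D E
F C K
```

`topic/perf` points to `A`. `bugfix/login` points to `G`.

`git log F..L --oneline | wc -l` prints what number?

2

Reachable from L: {B, C, D, E, F, G, H, I, K, L, N, O}.
Reachable from F: {B, C, D, E, F, H, I, K, N, O}.
In L's history but not F's: {G, L} — 2 commits.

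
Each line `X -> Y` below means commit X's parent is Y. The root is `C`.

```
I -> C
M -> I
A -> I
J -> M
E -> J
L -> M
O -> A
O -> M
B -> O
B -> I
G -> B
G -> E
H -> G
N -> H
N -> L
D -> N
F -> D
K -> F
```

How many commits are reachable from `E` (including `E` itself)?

5

Walking parent pointers from E: reachable set = {C, E, I, J, M}.
That is 5 commits.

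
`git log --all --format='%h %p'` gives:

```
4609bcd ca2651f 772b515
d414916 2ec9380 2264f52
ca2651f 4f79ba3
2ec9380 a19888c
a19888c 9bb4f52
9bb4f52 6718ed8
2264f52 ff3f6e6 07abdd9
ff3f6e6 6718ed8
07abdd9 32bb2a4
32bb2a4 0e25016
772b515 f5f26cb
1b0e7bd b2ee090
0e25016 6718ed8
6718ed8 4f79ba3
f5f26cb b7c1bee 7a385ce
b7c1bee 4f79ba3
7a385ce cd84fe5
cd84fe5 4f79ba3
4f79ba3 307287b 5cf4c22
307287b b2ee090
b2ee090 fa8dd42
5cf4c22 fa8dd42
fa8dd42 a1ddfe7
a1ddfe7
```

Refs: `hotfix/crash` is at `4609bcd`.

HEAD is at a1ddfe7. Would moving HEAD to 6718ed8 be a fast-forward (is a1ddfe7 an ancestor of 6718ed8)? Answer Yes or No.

A fast-forward from a1ddfe7 to 6718ed8 is possible iff a1ddfe7 is an ancestor of 6718ed8.
Ancestors of 6718ed8: {307287b, 4f79ba3, 5cf4c22, 6718ed8, a1ddfe7, b2ee090, fa8dd42}.
a1ddfe7 is among them, so fast-forward is possible.

Yes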